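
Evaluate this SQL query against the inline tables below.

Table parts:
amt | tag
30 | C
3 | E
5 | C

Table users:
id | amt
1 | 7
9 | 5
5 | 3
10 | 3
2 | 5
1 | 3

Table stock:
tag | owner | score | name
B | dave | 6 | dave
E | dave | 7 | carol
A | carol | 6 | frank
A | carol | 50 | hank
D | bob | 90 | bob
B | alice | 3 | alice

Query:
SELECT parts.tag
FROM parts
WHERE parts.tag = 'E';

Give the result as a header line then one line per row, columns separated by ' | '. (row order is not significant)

== RESULT ==
parts.tag
E

Derivation:
After WHERE (1 rows):
parts.amt | parts.tag
3 | E
After SELECT (1 rows):
parts.tag
E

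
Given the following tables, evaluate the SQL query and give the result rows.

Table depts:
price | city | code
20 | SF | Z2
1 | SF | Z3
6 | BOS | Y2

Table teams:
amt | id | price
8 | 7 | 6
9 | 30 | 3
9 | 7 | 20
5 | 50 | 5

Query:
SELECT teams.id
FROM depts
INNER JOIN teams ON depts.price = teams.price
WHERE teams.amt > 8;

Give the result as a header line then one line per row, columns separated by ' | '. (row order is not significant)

After JOIN teams (2 rows):
depts.price | depts.city | depts.code | teams.amt | teams.id | teams.price
20 | SF | Z2 | 9 | 7 | 20
6 | BOS | Y2 | 8 | 7 | 6
After WHERE (1 rows):
depts.price | depts.city | depts.code | teams.amt | teams.id | teams.price
20 | SF | Z2 | 9 | 7 | 20
After SELECT (1 rows):
teams.id
7

== RESULT ==
teams.id
7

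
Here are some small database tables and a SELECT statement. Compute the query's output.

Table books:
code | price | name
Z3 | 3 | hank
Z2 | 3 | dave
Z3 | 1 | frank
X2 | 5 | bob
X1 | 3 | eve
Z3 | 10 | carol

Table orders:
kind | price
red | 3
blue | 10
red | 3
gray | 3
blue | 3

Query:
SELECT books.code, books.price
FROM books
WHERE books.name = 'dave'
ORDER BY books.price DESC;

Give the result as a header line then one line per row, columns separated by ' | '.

== RESULT ==
books.code | books.price
Z2 | 3

Derivation:
After WHERE (1 rows):
books.code | books.price | books.name
Z2 | 3 | dave
After SELECT (1 rows):
books.code | books.price
Z2 | 3
After ORDER BY (1 rows):
books.code | books.price
Z2 | 3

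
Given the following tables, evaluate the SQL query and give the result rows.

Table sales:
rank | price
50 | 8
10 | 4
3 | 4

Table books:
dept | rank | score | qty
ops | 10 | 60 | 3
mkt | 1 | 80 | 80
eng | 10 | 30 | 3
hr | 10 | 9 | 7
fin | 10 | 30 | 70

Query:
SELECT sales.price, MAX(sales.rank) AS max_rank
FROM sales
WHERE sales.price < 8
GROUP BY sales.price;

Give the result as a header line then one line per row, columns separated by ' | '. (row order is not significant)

After WHERE (2 rows):
sales.rank | sales.price
10 | 4
3 | 4
After GROUP BY (1 rows):
sales.price | max_rank
4 | 10

== RESULT ==
sales.price | max_rank
4 | 10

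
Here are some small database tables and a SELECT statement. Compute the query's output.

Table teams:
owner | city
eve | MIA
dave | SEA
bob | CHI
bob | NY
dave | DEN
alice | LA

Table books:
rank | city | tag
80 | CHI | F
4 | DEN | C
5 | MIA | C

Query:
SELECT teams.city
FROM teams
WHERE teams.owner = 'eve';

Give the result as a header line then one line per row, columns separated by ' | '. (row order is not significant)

After WHERE (1 rows):
teams.owner | teams.city
eve | MIA
After SELECT (1 rows):
teams.city
MIA

== RESULT ==
teams.city
MIA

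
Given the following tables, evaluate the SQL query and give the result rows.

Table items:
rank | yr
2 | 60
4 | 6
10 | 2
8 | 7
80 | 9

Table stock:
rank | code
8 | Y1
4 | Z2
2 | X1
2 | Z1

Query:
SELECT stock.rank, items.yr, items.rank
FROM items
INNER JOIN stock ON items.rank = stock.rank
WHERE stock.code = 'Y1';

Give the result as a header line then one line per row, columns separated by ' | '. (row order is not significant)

After JOIN stock (4 rows):
items.rank | items.yr | stock.rank | stock.code
2 | 60 | 2 | X1
2 | 60 | 2 | Z1
4 | 6 | 4 | Z2
8 | 7 | 8 | Y1
After WHERE (1 rows):
items.rank | items.yr | stock.rank | stock.code
8 | 7 | 8 | Y1
After SELECT (1 rows):
stock.rank | items.yr | items.rank
8 | 7 | 8

== RESULT ==
stock.rank | items.yr | items.rank
8 | 7 | 8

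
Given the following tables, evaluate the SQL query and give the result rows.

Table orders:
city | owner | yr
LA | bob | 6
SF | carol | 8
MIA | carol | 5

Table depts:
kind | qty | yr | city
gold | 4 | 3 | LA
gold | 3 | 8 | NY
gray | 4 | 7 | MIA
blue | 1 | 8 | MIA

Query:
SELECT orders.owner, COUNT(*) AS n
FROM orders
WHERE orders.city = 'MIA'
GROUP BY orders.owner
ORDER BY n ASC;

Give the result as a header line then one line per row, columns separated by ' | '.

After WHERE (1 rows):
orders.city | orders.owner | orders.yr
MIA | carol | 5
After GROUP BY (1 rows):
orders.owner | n
carol | 1
After ORDER BY (1 rows):
orders.owner | n
carol | 1

== RESULT ==
orders.owner | n
carol | 1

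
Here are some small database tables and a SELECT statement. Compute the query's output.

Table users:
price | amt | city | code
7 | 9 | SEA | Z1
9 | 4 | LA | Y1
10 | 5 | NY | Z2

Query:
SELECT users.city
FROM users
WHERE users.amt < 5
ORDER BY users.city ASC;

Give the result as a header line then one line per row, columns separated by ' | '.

After WHERE (1 rows):
users.price | users.amt | users.city | users.code
9 | 4 | LA | Y1
After SELECT (1 rows):
users.city
LA
After ORDER BY (1 rows):
users.city
LA

== RESULT ==
users.city
LA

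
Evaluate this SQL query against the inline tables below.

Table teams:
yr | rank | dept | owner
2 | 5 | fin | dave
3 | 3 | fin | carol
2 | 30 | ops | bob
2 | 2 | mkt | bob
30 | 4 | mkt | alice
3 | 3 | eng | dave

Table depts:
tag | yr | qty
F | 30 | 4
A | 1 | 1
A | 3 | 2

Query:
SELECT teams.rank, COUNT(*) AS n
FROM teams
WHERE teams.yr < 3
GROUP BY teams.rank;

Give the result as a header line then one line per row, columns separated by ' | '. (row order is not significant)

== RESULT ==
teams.rank | n
5 | 1
30 | 1
2 | 1

Derivation:
After WHERE (3 rows):
teams.yr | teams.rank | teams.dept | teams.owner
2 | 5 | fin | dave
2 | 30 | ops | bob
2 | 2 | mkt | bob
After GROUP BY (3 rows):
teams.rank | n
5 | 1
30 | 1
2 | 1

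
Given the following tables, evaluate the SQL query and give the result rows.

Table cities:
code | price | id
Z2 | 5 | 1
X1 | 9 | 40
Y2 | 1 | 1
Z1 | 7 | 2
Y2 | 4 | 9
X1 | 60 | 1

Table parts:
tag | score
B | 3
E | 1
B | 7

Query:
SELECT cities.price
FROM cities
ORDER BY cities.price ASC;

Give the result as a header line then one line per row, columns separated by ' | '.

== RESULT ==
cities.price
1
4
5
7
9
60

Derivation:
After SELECT (6 rows):
cities.price
5
9
1
7
4
60
After ORDER BY (6 rows):
cities.price
1
4
5
7
9
60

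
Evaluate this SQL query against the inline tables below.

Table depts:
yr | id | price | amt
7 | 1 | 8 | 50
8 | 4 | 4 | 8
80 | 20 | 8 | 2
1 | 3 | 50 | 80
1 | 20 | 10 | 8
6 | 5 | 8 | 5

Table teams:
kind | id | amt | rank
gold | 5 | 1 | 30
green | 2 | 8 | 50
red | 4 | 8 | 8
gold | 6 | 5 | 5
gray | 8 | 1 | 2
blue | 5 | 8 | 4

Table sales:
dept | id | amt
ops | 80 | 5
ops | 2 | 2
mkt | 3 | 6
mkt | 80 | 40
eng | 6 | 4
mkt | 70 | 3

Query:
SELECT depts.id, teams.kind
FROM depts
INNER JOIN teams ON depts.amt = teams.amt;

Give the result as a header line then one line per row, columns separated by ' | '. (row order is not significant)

After JOIN teams (7 rows):
depts.yr | depts.id | depts.price | depts.amt | teams.kind | teams.id | teams.amt | teams.rank
8 | 4 | 4 | 8 | green | 2 | 8 | 50
8 | 4 | 4 | 8 | red | 4 | 8 | 8
8 | 4 | 4 | 8 | blue | 5 | 8 | 4
1 | 20 | 10 | 8 | green | 2 | 8 | 50
1 | 20 | 10 | 8 | red | 4 | 8 | 8
1 | 20 | 10 | 8 | blue | 5 | 8 | 4
6 | 5 | 8 | 5 | gold | 6 | 5 | 5
After SELECT (7 rows):
depts.id | teams.kind
4 | green
4 | red
4 | blue
20 | green
20 | red
20 | blue
5 | gold

== RESULT ==
depts.id | teams.kind
4 | green
4 | red
4 | blue
20 | green
20 | red
20 | blue
5 | gold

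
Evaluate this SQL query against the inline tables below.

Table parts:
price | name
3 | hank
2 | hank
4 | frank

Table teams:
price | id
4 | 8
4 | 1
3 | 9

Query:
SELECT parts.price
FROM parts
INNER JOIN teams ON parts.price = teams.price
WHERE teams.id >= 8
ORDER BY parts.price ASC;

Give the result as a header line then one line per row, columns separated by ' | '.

== RESULT ==
parts.price
3
4

Derivation:
After JOIN teams (3 rows):
parts.price | parts.name | teams.price | teams.id
3 | hank | 3 | 9
4 | frank | 4 | 8
4 | frank | 4 | 1
After WHERE (2 rows):
parts.price | parts.name | teams.price | teams.id
3 | hank | 3 | 9
4 | frank | 4 | 8
After SELECT (2 rows):
parts.price
3
4
After ORDER BY (2 rows):
parts.price
3
4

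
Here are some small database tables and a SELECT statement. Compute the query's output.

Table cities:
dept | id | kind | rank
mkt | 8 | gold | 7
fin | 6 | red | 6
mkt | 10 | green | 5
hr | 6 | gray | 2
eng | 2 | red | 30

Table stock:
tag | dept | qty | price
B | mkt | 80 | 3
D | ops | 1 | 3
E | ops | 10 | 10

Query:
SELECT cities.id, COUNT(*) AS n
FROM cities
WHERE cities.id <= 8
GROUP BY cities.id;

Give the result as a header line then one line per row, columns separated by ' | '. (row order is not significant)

== RESULT ==
cities.id | n
8 | 1
6 | 2
2 | 1

Derivation:
After WHERE (4 rows):
cities.dept | cities.id | cities.kind | cities.rank
mkt | 8 | gold | 7
fin | 6 | red | 6
hr | 6 | gray | 2
eng | 2 | red | 30
After GROUP BY (3 rows):
cities.id | n
8 | 1
6 | 2
2 | 1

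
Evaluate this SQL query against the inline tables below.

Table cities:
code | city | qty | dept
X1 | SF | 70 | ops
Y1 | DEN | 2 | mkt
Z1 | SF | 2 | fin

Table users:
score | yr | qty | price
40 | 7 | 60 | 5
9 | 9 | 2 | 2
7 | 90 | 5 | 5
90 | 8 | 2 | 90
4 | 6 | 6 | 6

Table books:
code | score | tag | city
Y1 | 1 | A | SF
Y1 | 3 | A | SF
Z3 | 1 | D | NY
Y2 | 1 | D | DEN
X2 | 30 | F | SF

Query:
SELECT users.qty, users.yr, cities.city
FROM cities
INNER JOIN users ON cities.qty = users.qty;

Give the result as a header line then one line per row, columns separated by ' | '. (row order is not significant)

== RESULT ==
users.qty | users.yr | cities.city
2 | 9 | DEN
2 | 8 | DEN
2 | 9 | SF
2 | 8 | SF

Derivation:
After JOIN users (4 rows):
cities.code | cities.city | cities.qty | cities.dept | users.score | users.yr | users.qty | users.price
Y1 | DEN | 2 | mkt | 9 | 9 | 2 | 2
Y1 | DEN | 2 | mkt | 90 | 8 | 2 | 90
Z1 | SF | 2 | fin | 9 | 9 | 2 | 2
Z1 | SF | 2 | fin | 90 | 8 | 2 | 90
After SELECT (4 rows):
users.qty | users.yr | cities.city
2 | 9 | DEN
2 | 8 | DEN
2 | 9 | SF
2 | 8 | SF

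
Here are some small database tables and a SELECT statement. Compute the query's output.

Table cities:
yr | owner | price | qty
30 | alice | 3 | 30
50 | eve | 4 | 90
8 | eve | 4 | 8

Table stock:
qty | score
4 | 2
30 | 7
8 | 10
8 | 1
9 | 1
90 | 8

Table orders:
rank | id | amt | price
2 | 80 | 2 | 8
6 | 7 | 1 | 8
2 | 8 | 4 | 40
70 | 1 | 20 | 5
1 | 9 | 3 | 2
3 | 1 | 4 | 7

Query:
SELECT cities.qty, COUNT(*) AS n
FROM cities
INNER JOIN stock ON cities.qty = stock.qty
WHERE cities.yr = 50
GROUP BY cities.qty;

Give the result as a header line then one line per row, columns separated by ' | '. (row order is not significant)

== RESULT ==
cities.qty | n
90 | 1

Derivation:
After JOIN stock (4 rows):
cities.yr | cities.owner | cities.price | cities.qty | stock.qty | stock.score
30 | alice | 3 | 30 | 30 | 7
50 | eve | 4 | 90 | 90 | 8
8 | eve | 4 | 8 | 8 | 10
8 | eve | 4 | 8 | 8 | 1
After WHERE (1 rows):
cities.yr | cities.owner | cities.price | cities.qty | stock.qty | stock.score
50 | eve | 4 | 90 | 90 | 8
After GROUP BY (1 rows):
cities.qty | n
90 | 1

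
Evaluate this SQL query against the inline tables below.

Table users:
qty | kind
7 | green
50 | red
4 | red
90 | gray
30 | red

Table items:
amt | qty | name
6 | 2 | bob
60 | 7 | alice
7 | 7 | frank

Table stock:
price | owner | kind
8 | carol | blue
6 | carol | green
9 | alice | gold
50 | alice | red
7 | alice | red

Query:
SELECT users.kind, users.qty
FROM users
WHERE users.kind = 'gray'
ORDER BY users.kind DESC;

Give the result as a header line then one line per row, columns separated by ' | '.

== RESULT ==
users.kind | users.qty
gray | 90

Derivation:
After WHERE (1 rows):
users.qty | users.kind
90 | gray
After SELECT (1 rows):
users.kind | users.qty
gray | 90
After ORDER BY (1 rows):
users.kind | users.qty
gray | 90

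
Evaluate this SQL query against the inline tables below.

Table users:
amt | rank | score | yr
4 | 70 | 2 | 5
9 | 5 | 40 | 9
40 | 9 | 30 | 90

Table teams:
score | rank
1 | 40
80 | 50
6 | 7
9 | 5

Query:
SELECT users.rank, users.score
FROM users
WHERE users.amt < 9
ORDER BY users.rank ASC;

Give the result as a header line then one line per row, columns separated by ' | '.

After WHERE (1 rows):
users.amt | users.rank | users.score | users.yr
4 | 70 | 2 | 5
After SELECT (1 rows):
users.rank | users.score
70 | 2
After ORDER BY (1 rows):
users.rank | users.score
70 | 2

== RESULT ==
users.rank | users.score
70 | 2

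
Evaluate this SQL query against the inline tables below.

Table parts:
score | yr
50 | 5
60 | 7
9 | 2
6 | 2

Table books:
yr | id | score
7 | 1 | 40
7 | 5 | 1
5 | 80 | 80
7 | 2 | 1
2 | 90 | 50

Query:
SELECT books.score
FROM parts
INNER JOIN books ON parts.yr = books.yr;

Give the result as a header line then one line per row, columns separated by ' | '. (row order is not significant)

After JOIN books (6 rows):
parts.score | parts.yr | books.yr | books.id | books.score
50 | 5 | 5 | 80 | 80
60 | 7 | 7 | 1 | 40
60 | 7 | 7 | 5 | 1
60 | 7 | 7 | 2 | 1
9 | 2 | 2 | 90 | 50
6 | 2 | 2 | 90 | 50
After SELECT (6 rows):
books.score
80
40
1
1
50
50

== RESULT ==
books.score
80
40
1
1
50
50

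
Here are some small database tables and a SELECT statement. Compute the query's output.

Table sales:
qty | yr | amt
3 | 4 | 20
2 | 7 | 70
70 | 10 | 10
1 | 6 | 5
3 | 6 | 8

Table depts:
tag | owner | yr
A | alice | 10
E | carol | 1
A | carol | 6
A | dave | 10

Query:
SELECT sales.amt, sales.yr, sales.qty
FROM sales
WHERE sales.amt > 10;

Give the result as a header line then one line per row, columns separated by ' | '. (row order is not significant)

After WHERE (2 rows):
sales.qty | sales.yr | sales.amt
3 | 4 | 20
2 | 7 | 70
After SELECT (2 rows):
sales.amt | sales.yr | sales.qty
20 | 4 | 3
70 | 7 | 2

== RESULT ==
sales.amt | sales.yr | sales.qty
20 | 4 | 3
70 | 7 | 2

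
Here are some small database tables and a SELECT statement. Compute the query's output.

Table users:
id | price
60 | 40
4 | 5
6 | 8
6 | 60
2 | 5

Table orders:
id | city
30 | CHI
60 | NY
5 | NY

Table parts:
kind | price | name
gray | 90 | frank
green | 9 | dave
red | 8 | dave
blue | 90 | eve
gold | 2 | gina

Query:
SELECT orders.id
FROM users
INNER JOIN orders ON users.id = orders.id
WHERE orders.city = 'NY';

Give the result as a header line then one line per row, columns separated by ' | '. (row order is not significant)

After JOIN orders (1 rows):
users.id | users.price | orders.id | orders.city
60 | 40 | 60 | NY
After WHERE (1 rows):
users.id | users.price | orders.id | orders.city
60 | 40 | 60 | NY
After SELECT (1 rows):
orders.id
60

== RESULT ==
orders.id
60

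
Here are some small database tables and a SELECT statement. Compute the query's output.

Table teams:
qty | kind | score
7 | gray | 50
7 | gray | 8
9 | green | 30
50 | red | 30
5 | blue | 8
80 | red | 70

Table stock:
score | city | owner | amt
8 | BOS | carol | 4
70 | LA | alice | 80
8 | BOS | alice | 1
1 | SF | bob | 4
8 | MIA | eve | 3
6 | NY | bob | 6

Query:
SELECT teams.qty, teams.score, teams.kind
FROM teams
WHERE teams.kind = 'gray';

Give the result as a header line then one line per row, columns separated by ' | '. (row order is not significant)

After WHERE (2 rows):
teams.qty | teams.kind | teams.score
7 | gray | 50
7 | gray | 8
After SELECT (2 rows):
teams.qty | teams.score | teams.kind
7 | 50 | gray
7 | 8 | gray

== RESULT ==
teams.qty | teams.score | teams.kind
7 | 50 | gray
7 | 8 | gray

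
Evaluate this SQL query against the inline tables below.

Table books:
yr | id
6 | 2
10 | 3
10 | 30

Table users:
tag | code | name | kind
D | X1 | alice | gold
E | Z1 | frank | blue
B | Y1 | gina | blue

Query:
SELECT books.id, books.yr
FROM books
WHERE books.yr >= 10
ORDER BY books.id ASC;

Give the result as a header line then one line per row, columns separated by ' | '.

== RESULT ==
books.id | books.yr
3 | 10
30 | 10

Derivation:
After WHERE (2 rows):
books.yr | books.id
10 | 3
10 | 30
After SELECT (2 rows):
books.id | books.yr
3 | 10
30 | 10
After ORDER BY (2 rows):
books.id | books.yr
3 | 10
30 | 10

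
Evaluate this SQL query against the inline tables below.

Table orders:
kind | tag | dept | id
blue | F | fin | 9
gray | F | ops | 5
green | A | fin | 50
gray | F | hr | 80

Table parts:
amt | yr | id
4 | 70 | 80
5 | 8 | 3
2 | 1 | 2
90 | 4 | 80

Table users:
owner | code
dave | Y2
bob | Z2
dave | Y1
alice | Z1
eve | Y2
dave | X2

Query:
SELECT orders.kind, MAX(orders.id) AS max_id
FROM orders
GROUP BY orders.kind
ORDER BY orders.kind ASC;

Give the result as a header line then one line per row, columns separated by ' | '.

== RESULT ==
orders.kind | max_id
blue | 9
gray | 80
green | 50

Derivation:
After GROUP BY (3 rows):
orders.kind | max_id
blue | 9
gray | 80
green | 50
After ORDER BY (3 rows):
orders.kind | max_id
blue | 9
gray | 80
green | 50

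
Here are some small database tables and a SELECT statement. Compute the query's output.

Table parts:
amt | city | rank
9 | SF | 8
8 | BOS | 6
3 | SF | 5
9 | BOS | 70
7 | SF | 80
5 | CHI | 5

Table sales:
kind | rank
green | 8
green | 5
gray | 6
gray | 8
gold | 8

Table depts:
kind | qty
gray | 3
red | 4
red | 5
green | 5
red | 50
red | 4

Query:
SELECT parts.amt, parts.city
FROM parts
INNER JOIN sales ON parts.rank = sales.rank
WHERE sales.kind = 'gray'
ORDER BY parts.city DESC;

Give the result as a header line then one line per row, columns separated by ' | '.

== RESULT ==
parts.amt | parts.city
9 | SF
8 | BOS

Derivation:
After JOIN sales (6 rows):
parts.amt | parts.city | parts.rank | sales.kind | sales.rank
9 | SF | 8 | green | 8
9 | SF | 8 | gray | 8
9 | SF | 8 | gold | 8
8 | BOS | 6 | gray | 6
3 | SF | 5 | green | 5
5 | CHI | 5 | green | 5
After WHERE (2 rows):
parts.amt | parts.city | parts.rank | sales.kind | sales.rank
9 | SF | 8 | gray | 8
8 | BOS | 6 | gray | 6
After SELECT (2 rows):
parts.amt | parts.city
9 | SF
8 | BOS
After ORDER BY (2 rows):
parts.amt | parts.city
9 | SF
8 | BOS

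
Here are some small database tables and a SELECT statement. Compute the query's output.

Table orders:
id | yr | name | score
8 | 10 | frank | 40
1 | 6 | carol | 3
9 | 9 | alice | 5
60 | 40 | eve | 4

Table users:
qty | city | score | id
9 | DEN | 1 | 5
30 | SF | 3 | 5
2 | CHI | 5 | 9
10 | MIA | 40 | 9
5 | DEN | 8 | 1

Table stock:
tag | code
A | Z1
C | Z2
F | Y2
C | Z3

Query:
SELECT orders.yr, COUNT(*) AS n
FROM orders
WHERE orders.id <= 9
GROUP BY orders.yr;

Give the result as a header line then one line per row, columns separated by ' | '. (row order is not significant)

== RESULT ==
orders.yr | n
10 | 1
6 | 1
9 | 1

Derivation:
After WHERE (3 rows):
orders.id | orders.yr | orders.name | orders.score
8 | 10 | frank | 40
1 | 6 | carol | 3
9 | 9 | alice | 5
After GROUP BY (3 rows):
orders.yr | n
10 | 1
6 | 1
9 | 1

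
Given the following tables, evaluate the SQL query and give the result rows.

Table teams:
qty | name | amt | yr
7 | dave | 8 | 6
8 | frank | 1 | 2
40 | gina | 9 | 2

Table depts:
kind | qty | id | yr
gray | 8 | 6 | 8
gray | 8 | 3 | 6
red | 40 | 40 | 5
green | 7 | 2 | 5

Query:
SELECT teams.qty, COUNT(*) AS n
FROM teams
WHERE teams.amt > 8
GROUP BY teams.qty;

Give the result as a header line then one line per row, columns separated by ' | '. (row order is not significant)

After WHERE (1 rows):
teams.qty | teams.name | teams.amt | teams.yr
40 | gina | 9 | 2
After GROUP BY (1 rows):
teams.qty | n
40 | 1

== RESULT ==
teams.qty | n
40 | 1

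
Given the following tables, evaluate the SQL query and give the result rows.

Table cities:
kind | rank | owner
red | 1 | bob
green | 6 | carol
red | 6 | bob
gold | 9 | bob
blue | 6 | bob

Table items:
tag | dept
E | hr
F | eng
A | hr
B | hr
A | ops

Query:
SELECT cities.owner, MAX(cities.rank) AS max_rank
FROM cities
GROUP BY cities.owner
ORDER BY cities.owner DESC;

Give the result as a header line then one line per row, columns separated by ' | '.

== RESULT ==
cities.owner | max_rank
carol | 6
bob | 9

Derivation:
After GROUP BY (2 rows):
cities.owner | max_rank
bob | 9
carol | 6
After ORDER BY (2 rows):
cities.owner | max_rank
carol | 6
bob | 9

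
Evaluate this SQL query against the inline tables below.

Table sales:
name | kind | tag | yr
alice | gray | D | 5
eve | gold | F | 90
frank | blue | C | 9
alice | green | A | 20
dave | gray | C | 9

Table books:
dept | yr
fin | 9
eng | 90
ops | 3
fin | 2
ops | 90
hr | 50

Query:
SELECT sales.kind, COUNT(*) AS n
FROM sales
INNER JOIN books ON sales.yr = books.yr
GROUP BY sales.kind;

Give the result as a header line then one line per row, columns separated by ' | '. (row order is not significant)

After JOIN books (4 rows):
sales.name | sales.kind | sales.tag | sales.yr | books.dept | books.yr
eve | gold | F | 90 | eng | 90
eve | gold | F | 90 | ops | 90
frank | blue | C | 9 | fin | 9
dave | gray | C | 9 | fin | 9
After GROUP BY (3 rows):
sales.kind | n
gold | 2
blue | 1
gray | 1

== RESULT ==
sales.kind | n
gold | 2
blue | 1
gray | 1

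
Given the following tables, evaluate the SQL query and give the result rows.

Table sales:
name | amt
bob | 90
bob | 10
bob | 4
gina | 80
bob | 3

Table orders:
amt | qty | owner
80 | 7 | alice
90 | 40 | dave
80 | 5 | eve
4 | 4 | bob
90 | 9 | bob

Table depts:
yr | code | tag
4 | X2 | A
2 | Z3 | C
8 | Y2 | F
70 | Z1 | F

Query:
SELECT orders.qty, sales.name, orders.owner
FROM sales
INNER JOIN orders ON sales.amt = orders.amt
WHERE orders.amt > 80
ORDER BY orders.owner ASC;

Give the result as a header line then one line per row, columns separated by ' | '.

After JOIN orders (5 rows):
sales.name | sales.amt | orders.amt | orders.qty | orders.owner
bob | 90 | 90 | 40 | dave
bob | 90 | 90 | 9 | bob
bob | 4 | 4 | 4 | bob
gina | 80 | 80 | 7 | alice
gina | 80 | 80 | 5 | eve
After WHERE (2 rows):
sales.name | sales.amt | orders.amt | orders.qty | orders.owner
bob | 90 | 90 | 40 | dave
bob | 90 | 90 | 9 | bob
After SELECT (2 rows):
orders.qty | sales.name | orders.owner
40 | bob | dave
9 | bob | bob
After ORDER BY (2 rows):
orders.qty | sales.name | orders.owner
9 | bob | bob
40 | bob | dave

== RESULT ==
orders.qty | sales.name | orders.owner
9 | bob | bob
40 | bob | dave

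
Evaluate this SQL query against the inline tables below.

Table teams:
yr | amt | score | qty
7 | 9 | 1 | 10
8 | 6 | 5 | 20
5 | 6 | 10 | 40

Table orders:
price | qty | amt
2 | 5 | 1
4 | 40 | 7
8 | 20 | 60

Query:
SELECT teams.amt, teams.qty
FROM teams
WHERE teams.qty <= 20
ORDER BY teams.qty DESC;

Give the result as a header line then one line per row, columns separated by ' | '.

== RESULT ==
teams.amt | teams.qty
6 | 20
9 | 10

Derivation:
After WHERE (2 rows):
teams.yr | teams.amt | teams.score | teams.qty
7 | 9 | 1 | 10
8 | 6 | 5 | 20
After SELECT (2 rows):
teams.amt | teams.qty
9 | 10
6 | 20
After ORDER BY (2 rows):
teams.amt | teams.qty
6 | 20
9 | 10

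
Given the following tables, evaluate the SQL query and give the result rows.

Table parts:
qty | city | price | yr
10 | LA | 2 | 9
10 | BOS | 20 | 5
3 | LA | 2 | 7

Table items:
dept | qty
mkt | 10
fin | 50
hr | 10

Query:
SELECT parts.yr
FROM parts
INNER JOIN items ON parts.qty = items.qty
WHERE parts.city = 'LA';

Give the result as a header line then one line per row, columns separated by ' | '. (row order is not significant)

== RESULT ==
parts.yr
9
9

Derivation:
After JOIN items (4 rows):
parts.qty | parts.city | parts.price | parts.yr | items.dept | items.qty
10 | LA | 2 | 9 | mkt | 10
10 | LA | 2 | 9 | hr | 10
10 | BOS | 20 | 5 | mkt | 10
10 | BOS | 20 | 5 | hr | 10
After WHERE (2 rows):
parts.qty | parts.city | parts.price | parts.yr | items.dept | items.qty
10 | LA | 2 | 9 | mkt | 10
10 | LA | 2 | 9 | hr | 10
After SELECT (2 rows):
parts.yr
9
9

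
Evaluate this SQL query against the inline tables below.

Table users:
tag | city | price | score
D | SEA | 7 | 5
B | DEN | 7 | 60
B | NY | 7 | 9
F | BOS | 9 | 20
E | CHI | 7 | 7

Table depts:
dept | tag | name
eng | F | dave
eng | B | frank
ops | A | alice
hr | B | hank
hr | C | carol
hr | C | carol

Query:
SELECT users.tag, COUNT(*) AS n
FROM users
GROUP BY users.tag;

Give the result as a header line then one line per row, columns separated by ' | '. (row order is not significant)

== RESULT ==
users.tag | n
D | 1
B | 2
F | 1
E | 1

Derivation:
After GROUP BY (4 rows):
users.tag | n
D | 1
B | 2
F | 1
E | 1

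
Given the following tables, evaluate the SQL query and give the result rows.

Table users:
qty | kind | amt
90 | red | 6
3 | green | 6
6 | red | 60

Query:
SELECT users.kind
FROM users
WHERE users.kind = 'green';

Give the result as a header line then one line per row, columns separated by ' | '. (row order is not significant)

After WHERE (1 rows):
users.qty | users.kind | users.amt
3 | green | 6
After SELECT (1 rows):
users.kind
green

== RESULT ==
users.kind
green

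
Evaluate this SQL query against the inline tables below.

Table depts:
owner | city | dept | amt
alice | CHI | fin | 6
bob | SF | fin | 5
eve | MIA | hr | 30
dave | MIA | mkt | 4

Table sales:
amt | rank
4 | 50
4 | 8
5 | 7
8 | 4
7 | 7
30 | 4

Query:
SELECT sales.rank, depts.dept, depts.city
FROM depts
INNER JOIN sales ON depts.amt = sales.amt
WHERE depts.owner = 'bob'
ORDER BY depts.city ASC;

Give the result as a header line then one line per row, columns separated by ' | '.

After JOIN sales (4 rows):
depts.owner | depts.city | depts.dept | depts.amt | sales.amt | sales.rank
bob | SF | fin | 5 | 5 | 7
eve | MIA | hr | 30 | 30 | 4
dave | MIA | mkt | 4 | 4 | 50
dave | MIA | mkt | 4 | 4 | 8
After WHERE (1 rows):
depts.owner | depts.city | depts.dept | depts.amt | sales.amt | sales.rank
bob | SF | fin | 5 | 5 | 7
After SELECT (1 rows):
sales.rank | depts.dept | depts.city
7 | fin | SF
After ORDER BY (1 rows):
sales.rank | depts.dept | depts.city
7 | fin | SF

== RESULT ==
sales.rank | depts.dept | depts.city
7 | fin | SF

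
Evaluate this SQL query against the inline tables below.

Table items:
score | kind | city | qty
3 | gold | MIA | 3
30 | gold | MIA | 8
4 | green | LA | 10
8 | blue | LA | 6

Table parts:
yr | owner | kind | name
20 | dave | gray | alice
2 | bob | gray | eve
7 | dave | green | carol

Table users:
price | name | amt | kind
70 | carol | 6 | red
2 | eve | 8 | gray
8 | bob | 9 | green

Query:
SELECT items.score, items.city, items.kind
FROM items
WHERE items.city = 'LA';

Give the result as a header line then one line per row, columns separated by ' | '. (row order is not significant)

After WHERE (2 rows):
items.score | items.kind | items.city | items.qty
4 | green | LA | 10
8 | blue | LA | 6
After SELECT (2 rows):
items.score | items.city | items.kind
4 | LA | green
8 | LA | blue

== RESULT ==
items.score | items.city | items.kind
4 | LA | green
8 | LA | blue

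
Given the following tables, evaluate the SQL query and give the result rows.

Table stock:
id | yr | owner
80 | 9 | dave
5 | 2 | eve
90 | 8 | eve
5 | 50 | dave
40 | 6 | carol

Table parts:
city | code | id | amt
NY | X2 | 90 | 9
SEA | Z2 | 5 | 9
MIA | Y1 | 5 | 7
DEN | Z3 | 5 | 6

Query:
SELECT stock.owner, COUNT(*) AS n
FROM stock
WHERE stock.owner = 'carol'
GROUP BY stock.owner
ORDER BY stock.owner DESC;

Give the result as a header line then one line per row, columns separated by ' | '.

After WHERE (1 rows):
stock.id | stock.yr | stock.owner
40 | 6 | carol
After GROUP BY (1 rows):
stock.owner | n
carol | 1
After ORDER BY (1 rows):
stock.owner | n
carol | 1

== RESULT ==
stock.owner | n
carol | 1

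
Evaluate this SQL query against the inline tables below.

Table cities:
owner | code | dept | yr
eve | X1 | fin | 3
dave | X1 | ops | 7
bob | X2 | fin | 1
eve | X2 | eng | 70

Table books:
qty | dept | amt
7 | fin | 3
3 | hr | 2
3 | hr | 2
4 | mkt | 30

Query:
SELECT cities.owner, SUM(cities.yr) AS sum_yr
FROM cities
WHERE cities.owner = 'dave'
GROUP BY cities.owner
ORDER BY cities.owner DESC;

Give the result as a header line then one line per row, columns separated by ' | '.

== RESULT ==
cities.owner | sum_yr
dave | 7

Derivation:
After WHERE (1 rows):
cities.owner | cities.code | cities.dept | cities.yr
dave | X1 | ops | 7
After GROUP BY (1 rows):
cities.owner | sum_yr
dave | 7
After ORDER BY (1 rows):
cities.owner | sum_yr
dave | 7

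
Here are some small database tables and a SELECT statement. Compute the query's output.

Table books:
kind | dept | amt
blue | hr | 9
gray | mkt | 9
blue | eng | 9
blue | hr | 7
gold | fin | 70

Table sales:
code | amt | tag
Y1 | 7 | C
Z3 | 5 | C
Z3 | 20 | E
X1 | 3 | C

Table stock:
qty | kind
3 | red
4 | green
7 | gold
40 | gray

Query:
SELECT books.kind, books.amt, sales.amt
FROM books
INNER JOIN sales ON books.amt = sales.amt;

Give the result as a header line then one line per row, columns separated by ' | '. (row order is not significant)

== RESULT ==
books.kind | books.amt | sales.amt
blue | 7 | 7

Derivation:
After JOIN sales (1 rows):
books.kind | books.dept | books.amt | sales.code | sales.amt | sales.tag
blue | hr | 7 | Y1 | 7 | C
After SELECT (1 rows):
books.kind | books.amt | sales.amt
blue | 7 | 7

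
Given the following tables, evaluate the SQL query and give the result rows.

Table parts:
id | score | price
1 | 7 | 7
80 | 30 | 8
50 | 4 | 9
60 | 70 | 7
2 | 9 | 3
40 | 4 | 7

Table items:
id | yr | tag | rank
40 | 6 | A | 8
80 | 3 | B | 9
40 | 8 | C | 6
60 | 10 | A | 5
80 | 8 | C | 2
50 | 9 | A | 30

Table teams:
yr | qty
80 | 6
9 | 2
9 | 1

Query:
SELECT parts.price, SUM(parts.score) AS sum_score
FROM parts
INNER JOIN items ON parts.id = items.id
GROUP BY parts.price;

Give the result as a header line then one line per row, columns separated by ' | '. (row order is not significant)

== RESULT ==
parts.price | sum_score
8 | 60
9 | 4
7 | 78

Derivation:
After JOIN items (6 rows):
parts.id | parts.score | parts.price | items.id | items.yr | items.tag | items.rank
80 | 30 | 8 | 80 | 3 | B | 9
80 | 30 | 8 | 80 | 8 | C | 2
50 | 4 | 9 | 50 | 9 | A | 30
60 | 70 | 7 | 60 | 10 | A | 5
40 | 4 | 7 | 40 | 6 | A | 8
40 | 4 | 7 | 40 | 8 | C | 6
After GROUP BY (3 rows):
parts.price | sum_score
8 | 60
9 | 4
7 | 78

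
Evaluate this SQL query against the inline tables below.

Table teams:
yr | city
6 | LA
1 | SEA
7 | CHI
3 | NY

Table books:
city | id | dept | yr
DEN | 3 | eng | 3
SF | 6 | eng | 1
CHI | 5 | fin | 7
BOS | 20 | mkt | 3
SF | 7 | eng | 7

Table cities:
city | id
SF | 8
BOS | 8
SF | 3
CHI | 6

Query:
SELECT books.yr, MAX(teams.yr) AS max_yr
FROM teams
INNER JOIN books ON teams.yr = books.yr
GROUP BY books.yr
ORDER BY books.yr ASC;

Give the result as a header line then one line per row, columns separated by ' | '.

After JOIN books (5 rows):
teams.yr | teams.city | books.city | books.id | books.dept | books.yr
1 | SEA | SF | 6 | eng | 1
7 | CHI | CHI | 5 | fin | 7
7 | CHI | SF | 7 | eng | 7
3 | NY | DEN | 3 | eng | 3
3 | NY | BOS | 20 | mkt | 3
After GROUP BY (3 rows):
books.yr | max_yr
1 | 1
7 | 7
3 | 3
After ORDER BY (3 rows):
books.yr | max_yr
1 | 1
3 | 3
7 | 7

== RESULT ==
books.yr | max_yr
1 | 1
3 | 3
7 | 7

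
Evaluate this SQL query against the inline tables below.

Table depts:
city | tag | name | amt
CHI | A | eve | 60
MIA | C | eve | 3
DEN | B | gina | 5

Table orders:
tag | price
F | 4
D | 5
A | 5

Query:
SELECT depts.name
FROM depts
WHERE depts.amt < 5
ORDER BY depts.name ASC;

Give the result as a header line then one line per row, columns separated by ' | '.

After WHERE (1 rows):
depts.city | depts.tag | depts.name | depts.amt
MIA | C | eve | 3
After SELECT (1 rows):
depts.name
eve
After ORDER BY (1 rows):
depts.name
eve

== RESULT ==
depts.name
eve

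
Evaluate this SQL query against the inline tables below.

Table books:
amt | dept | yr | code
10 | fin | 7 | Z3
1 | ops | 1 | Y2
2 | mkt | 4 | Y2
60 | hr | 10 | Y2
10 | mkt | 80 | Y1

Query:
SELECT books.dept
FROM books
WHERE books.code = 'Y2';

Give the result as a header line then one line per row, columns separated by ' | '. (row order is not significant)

After WHERE (3 rows):
books.amt | books.dept | books.yr | books.code
1 | ops | 1 | Y2
2 | mkt | 4 | Y2
60 | hr | 10 | Y2
After SELECT (3 rows):
books.dept
ops
mkt
hr

== RESULT ==
books.dept
ops
mkt
hr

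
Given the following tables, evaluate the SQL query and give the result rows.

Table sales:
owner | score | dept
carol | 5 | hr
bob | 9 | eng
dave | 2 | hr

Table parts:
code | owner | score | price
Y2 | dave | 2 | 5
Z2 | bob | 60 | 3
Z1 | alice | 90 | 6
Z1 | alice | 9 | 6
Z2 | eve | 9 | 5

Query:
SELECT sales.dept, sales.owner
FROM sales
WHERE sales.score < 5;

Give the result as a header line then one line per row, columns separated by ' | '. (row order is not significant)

After WHERE (1 rows):
sales.owner | sales.score | sales.dept
dave | 2 | hr
After SELECT (1 rows):
sales.dept | sales.owner
hr | dave

== RESULT ==
sales.dept | sales.owner
hr | dave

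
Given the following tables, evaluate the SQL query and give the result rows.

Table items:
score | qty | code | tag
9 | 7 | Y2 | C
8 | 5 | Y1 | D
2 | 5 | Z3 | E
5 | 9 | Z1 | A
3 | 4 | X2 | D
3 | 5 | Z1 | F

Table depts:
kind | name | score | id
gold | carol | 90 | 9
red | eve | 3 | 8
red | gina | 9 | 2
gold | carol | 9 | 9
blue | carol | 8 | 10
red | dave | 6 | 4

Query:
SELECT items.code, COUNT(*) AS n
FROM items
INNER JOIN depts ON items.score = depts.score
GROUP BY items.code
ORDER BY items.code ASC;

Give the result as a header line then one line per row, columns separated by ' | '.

After JOIN depts (5 rows):
items.score | items.qty | items.code | items.tag | depts.kind | depts.name | depts.score | depts.id
9 | 7 | Y2 | C | red | gina | 9 | 2
9 | 7 | Y2 | C | gold | carol | 9 | 9
8 | 5 | Y1 | D | blue | carol | 8 | 10
3 | 4 | X2 | D | red | eve | 3 | 8
3 | 5 | Z1 | F | red | eve | 3 | 8
After GROUP BY (4 rows):
items.code | n
Y2 | 2
Y1 | 1
X2 | 1
Z1 | 1
After ORDER BY (4 rows):
items.code | n
X2 | 1
Y1 | 1
Y2 | 2
Z1 | 1

== RESULT ==
items.code | n
X2 | 1
Y1 | 1
Y2 | 2
Z1 | 1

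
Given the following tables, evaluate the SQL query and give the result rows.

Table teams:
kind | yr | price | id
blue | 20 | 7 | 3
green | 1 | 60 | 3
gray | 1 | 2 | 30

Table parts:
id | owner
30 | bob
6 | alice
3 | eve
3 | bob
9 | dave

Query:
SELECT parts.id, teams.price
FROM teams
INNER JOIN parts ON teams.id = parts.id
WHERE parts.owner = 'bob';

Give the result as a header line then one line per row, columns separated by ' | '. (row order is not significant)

After JOIN parts (5 rows):
teams.kind | teams.yr | teams.price | teams.id | parts.id | parts.owner
blue | 20 | 7 | 3 | 3 | eve
blue | 20 | 7 | 3 | 3 | bob
green | 1 | 60 | 3 | 3 | eve
green | 1 | 60 | 3 | 3 | bob
gray | 1 | 2 | 30 | 30 | bob
After WHERE (3 rows):
teams.kind | teams.yr | teams.price | teams.id | parts.id | parts.owner
blue | 20 | 7 | 3 | 3 | bob
green | 1 | 60 | 3 | 3 | bob
gray | 1 | 2 | 30 | 30 | bob
After SELECT (3 rows):
parts.id | teams.price
3 | 7
3 | 60
30 | 2

== RESULT ==
parts.id | teams.price
3 | 7
3 | 60
30 | 2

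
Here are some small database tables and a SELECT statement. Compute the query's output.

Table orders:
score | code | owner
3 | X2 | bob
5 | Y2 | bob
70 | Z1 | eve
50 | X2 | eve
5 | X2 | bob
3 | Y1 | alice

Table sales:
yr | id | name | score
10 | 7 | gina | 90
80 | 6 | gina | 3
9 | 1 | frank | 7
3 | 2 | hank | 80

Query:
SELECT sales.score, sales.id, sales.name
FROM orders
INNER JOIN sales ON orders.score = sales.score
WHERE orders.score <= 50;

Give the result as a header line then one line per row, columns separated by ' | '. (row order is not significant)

After JOIN sales (2 rows):
orders.score | orders.code | orders.owner | sales.yr | sales.id | sales.name | sales.score
3 | X2 | bob | 80 | 6 | gina | 3
3 | Y1 | alice | 80 | 6 | gina | 3
After WHERE (2 rows):
orders.score | orders.code | orders.owner | sales.yr | sales.id | sales.name | sales.score
3 | X2 | bob | 80 | 6 | gina | 3
3 | Y1 | alice | 80 | 6 | gina | 3
After SELECT (2 rows):
sales.score | sales.id | sales.name
3 | 6 | gina
3 | 6 | gina

== RESULT ==
sales.score | sales.id | sales.name
3 | 6 | gina
3 | 6 | gina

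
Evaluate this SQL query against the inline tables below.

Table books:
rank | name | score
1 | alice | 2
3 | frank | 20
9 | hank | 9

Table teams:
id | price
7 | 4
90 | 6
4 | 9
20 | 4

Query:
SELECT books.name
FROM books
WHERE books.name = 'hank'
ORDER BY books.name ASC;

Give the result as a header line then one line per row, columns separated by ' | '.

After WHERE (1 rows):
books.rank | books.name | books.score
9 | hank | 9
After SELECT (1 rows):
books.name
hank
After ORDER BY (1 rows):
books.name
hank

== RESULT ==
books.name
hank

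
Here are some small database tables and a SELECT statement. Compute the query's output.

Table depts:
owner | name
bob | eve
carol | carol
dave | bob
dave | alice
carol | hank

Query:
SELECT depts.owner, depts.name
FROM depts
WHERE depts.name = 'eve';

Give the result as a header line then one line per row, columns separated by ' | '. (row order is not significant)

After WHERE (1 rows):
depts.owner | depts.name
bob | eve
After SELECT (1 rows):
depts.owner | depts.name
bob | eve

== RESULT ==
depts.owner | depts.name
bob | eve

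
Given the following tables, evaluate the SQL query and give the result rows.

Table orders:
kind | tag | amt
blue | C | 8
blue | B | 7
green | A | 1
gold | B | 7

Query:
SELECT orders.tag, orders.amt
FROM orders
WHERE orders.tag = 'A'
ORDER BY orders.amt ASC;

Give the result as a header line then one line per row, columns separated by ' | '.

== RESULT ==
orders.tag | orders.amt
A | 1

Derivation:
After WHERE (1 rows):
orders.kind | orders.tag | orders.amt
green | A | 1
After SELECT (1 rows):
orders.tag | orders.amt
A | 1
After ORDER BY (1 rows):
orders.tag | orders.amt
A | 1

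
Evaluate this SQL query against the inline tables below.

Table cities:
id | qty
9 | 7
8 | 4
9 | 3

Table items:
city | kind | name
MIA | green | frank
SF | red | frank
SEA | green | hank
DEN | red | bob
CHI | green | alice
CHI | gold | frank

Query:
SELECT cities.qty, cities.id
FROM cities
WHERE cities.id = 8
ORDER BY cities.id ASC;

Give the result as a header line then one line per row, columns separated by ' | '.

== RESULT ==
cities.qty | cities.id
4 | 8

Derivation:
After WHERE (1 rows):
cities.id | cities.qty
8 | 4
After SELECT (1 rows):
cities.qty | cities.id
4 | 8
After ORDER BY (1 rows):
cities.qty | cities.id
4 | 8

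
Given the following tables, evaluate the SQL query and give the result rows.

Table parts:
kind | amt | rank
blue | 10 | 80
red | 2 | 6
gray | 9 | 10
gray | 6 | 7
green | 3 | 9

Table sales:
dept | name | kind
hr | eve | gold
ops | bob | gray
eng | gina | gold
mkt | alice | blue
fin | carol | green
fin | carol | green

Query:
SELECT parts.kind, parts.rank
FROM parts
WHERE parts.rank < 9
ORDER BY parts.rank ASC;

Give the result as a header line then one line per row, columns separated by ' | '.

After WHERE (2 rows):
parts.kind | parts.amt | parts.rank
red | 2 | 6
gray | 6 | 7
After SELECT (2 rows):
parts.kind | parts.rank
red | 6
gray | 7
After ORDER BY (2 rows):
parts.kind | parts.rank
red | 6
gray | 7

== RESULT ==
parts.kind | parts.rank
red | 6
gray | 7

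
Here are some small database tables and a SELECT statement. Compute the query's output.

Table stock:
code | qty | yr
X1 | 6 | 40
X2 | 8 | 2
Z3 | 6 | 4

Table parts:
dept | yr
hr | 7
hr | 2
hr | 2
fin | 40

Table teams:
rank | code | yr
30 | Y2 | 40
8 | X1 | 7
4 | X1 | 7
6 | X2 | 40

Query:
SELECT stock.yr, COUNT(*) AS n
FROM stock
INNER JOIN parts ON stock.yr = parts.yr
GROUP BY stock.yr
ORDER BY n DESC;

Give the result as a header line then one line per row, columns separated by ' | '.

== RESULT ==
stock.yr | n
2 | 2
40 | 1

Derivation:
After JOIN parts (3 rows):
stock.code | stock.qty | stock.yr | parts.dept | parts.yr
X1 | 6 | 40 | fin | 40
X2 | 8 | 2 | hr | 2
X2 | 8 | 2 | hr | 2
After GROUP BY (2 rows):
stock.yr | n
40 | 1
2 | 2
After ORDER BY (2 rows):
stock.yr | n
2 | 2
40 | 1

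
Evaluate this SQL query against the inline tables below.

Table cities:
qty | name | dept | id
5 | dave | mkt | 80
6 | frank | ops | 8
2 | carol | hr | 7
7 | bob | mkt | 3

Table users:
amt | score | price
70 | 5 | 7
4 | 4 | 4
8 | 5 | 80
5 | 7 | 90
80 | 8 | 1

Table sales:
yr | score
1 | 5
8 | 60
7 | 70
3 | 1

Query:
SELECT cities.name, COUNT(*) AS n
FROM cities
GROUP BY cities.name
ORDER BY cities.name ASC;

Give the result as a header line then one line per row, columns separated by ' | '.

After GROUP BY (4 rows):
cities.name | n
dave | 1
frank | 1
carol | 1
bob | 1
After ORDER BY (4 rows):
cities.name | n
bob | 1
carol | 1
dave | 1
frank | 1

== RESULT ==
cities.name | n
bob | 1
carol | 1
dave | 1
frank | 1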